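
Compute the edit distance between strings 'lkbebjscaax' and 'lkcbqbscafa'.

Let D[i][j] be the edit distance between the first i characters of 'lkbebjscaax' and the first j characters of 'lkcbqbscafa', with D[i][0] = i, D[0][j] = j, and D[i][j] = D[i-1][j-1] if the characters match, else 1 + min(D[i-1][j], D[i][j-1], D[i-1][j-1]). Filling the table (rows: prefixes of 'lkbebjscaax', columns: prefixes of 'lkcbqbscafa'):
     ε  l  k  c  b  q  b  s  c  a  f  a
  ε  0  1  2  3  4  5  6  7  8  9 10 11
  l  1  0  1  2  3  4  5  6  7  8  9 10
  k  2  1  0  1  2  3  4  5  6  7  8  9
  b  3  2  1  1  1  2  3  4  5  6  7  8
  e  4  3  2  2  2  2  3  4  5  6  7  8
  b  5  4  3  3  2  3  2  3  4  5  6  7
  j  6  5  4  4  3  3  3  3  4  5  6  7
  s  7  6  5  5  4  4  4  3  4  5  6  7
  c  8  7  6  5  5  5  5  4  3  4  5  6
  a  9  8  7  6  6  6  6  5  4  3  4  5
  a 10  9  8  7  7  7  7  6  5  4  4  4
  x 11 10  9  8  8  8  8  7  6  5  5  5
The bottom-right entry gives D[11][11] = 5, so no sequence of fewer than 5 edits works. Backtracking through the table gives one optimal edit sequence (5 edits):
  lkbebjscaax → lkcbebjscaax (ins c @3)
  lkcbebjscaax → lkcbqbjscaax (sub e→q @5)
  lkcbqbjscaax → lkcbqbscaax (del j @7)
  lkcbqbscaax → lkcbqbscafx (sub a→f @10)
  lkcbqbscafx → lkcbqbscafa (sub x→a @11)
Edit distance = 5.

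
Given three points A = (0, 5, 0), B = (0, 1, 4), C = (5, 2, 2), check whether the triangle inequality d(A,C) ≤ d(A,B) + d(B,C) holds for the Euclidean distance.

d(A,B) = √(0² + 4² + 4²) = √32 ≈ 5.6569, d(B,C) = √(5² + 1² + 2²) = √30 ≈ 5.4772, d(A,C) = √(5² + 3² + 2²) = √38 ≈ 6.1644.
d(A,C) ≈ 6.1644 ≤ 5.6569 + 5.4772 = 11.1341. Triangle inequality is satisfied.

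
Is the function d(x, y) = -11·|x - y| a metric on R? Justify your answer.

No. With c = -11 < 0, d fails non-negativity: d(2, 5) = -11·|2 - 5| = -11·3 = -33 < 0.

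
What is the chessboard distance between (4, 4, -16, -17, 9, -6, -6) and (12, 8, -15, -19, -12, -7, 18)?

max(|x_i - y_i|) = max(|4 - 12|, |4 - 8|, |-16 - (-15)|, |-17 - (-19)|, |9 - (-12)|, |-6 - (-7)|, |-6 - 18|) = max(8, 4, 1, 2, 21, 1, 24) = 24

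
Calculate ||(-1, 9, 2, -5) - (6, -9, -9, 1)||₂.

√(Σ(x_i - y_i)²) = √((-1 - 6)² + (9 - (-9))² + (2 - (-9))² + (-5 - 1)²)
= √((-7)² + 18² + 11² + (-6)²) = √(49 + 324 + 121 + 36) = √530 ≈ 23.0217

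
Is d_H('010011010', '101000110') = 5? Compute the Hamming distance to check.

Differing positions: 1, 2, 3, 5, 6, 7. Hamming distance = 6, so the claim that d_H = 5 is false.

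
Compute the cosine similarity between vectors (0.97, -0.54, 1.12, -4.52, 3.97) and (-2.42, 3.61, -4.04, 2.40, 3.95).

With u = (0.97, -0.54, 1.12, -4.52, 3.97), v = (-2.42, 3.61, -4.04, 2.40, 3.95):
u·v = 0.97·(-2.42) + (-0.54)·3.61 + 1.12·(-4.04) + (-4.52)·2.4 + 3.97·3.95 = (-2.3474) + (-1.9494) + (-4.5248) + (-10.848) + 15.6815 = -3.9881.
|u| = √(0.97² + (-0.54)² + 1.12² + (-4.52)² + 3.97²) = √(0.9409 + 0.2916 + 1.2544 + 20.4304 + 15.7609) = √38.6782, |v| = √((-2.42)² + 3.61² + (-4.04)² + 2.4² + 3.95²) = √(5.8564 + 13.0321 + 16.3216 + 5.76 + 15.6025) = √56.5726.
cos θ = (u·v)/(|u||v|) = -3.9881/(√38.6782·√56.5726) ≈ -0.0853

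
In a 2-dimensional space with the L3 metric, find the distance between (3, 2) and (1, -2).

(Σ|x_i - y_i|^3)^(1/3) = (|3 - 1|^3 + |2 - (-2)|^3)^(1/3)
= (2^3 + 4^3)^(1/3) = (8 + 64)^(1/3) = (72)^(1/3) ≈ 4.1602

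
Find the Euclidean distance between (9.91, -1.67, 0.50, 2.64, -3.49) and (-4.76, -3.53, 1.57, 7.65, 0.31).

√(Σ(x_i - y_i)²) = √((9.91 - (-4.76))² + (-1.67 - (-3.53))² + (0.5 - 1.57)² + (2.64 - 7.65)² + (-3.49 - 0.31)²)
= √(14.67² + 1.86² + (-1.07)² + (-5.01)² + (-3.8)²) = √(215.2089 + 3.4596 + 1.1449 + 25.1001 + 14.44) = √259.3535 ≈ 16.1045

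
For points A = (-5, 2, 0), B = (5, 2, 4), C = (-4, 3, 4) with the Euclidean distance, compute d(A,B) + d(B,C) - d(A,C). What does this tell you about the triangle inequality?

d(A,B) = √(10² + 0² + 4²) = √116 ≈ 10.7703, d(B,C) = √(9² + 1² + 0²) = √82 ≈ 9.0554, d(A,C) = √(1² + 1² + 4²) = √18 ≈ 4.2426.
d(A,B) + d(B,C) - d(A,C) = 10.7703 + 9.0554 - 4.2426 = 19.8257 - 4.2426 = 15.5831 (to 4 decimal places). This is ≥ 0, so the triangle inequality holds for these points.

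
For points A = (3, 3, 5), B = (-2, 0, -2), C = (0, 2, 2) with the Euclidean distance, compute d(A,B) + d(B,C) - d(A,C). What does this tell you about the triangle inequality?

d(A,B) = √(5² + 3² + 7²) = √83 ≈ 9.1104, d(B,C) = √(2² + 2² + 4²) = √24 ≈ 4.899, d(A,C) = √(3² + 1² + 3²) = √19 ≈ 4.3589.
d(A,B) + d(B,C) - d(A,C) = 9.1104 + 4.899 - 4.3589 = 14.0094 - 4.3589 = 9.6505 (to 4 decimal places). This is ≥ 0, so the triangle inequality holds for these points.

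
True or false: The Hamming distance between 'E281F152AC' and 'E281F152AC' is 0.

Differing positions: none. Hamming distance = 0, so the claim is true.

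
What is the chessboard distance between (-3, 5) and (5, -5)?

max(|x_i - y_i|) = max(|-3 - 5|, |5 - (-5)|) = max(8, 10) = 10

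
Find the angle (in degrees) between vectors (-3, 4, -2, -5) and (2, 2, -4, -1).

With u = (-3, 4, -2, -5), v = (2, 2, -4, -1):
u·v = (-3)·2 + 4·2 + (-2)·(-4) + (-5)·(-1) = (-6) + 8 + 8 + 5 = 15.
|u| = √((-3)² + 4² + (-2)² + (-5)²) = √54, |v| = √(2² + 2² + (-4)² + (-1)²) = √25, so |u||v| = √(54·25) = √1350.
cos θ = (u·v)/(|u||v|) = 15/√1350 ≈ 0.408248
θ = arccos(0.408248) ≈ 65.91°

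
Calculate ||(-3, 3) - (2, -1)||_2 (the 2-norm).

(Σ|x_i - y_i|^2)^(1/2) = (|-3 - 2|^2 + |3 - (-1)|^2)^(1/2)
= (5^2 + 4^2)^(1/2) = (25 + 16)^(1/2) = (41)^(1/2) ≈ 6.4031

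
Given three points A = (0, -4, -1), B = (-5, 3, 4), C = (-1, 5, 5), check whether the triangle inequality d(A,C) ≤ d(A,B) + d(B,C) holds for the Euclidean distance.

d(A,B) = √(5² + 7² + 5²) = √99 ≈ 9.9499, d(B,C) = √(4² + 2² + 1²) = √21 ≈ 4.5826, d(A,C) = √(1² + 9² + 6²) = √118 ≈ 10.8628.
d(A,C) ≈ 10.8628 ≤ 9.9499 + 4.5826 = 14.5325. Triangle inequality is satisfied.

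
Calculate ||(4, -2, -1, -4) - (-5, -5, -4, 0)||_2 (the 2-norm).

(Σ|x_i - y_i|^2)^(1/2) = (|4 - (-5)|^2 + |-2 - (-5)|^2 + |-1 - (-4)|^2 + |-4 - 0|^2)^(1/2)
= (9^2 + 3^2 + 3^2 + 4^2)^(1/2) = (81 + 9 + 9 + 16)^(1/2) = (115)^(1/2) ≈ 10.7238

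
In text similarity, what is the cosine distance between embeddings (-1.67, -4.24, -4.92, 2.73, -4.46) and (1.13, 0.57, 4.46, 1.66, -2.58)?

With u = (-1.67, -4.24, -4.92, 2.73, -4.46), v = (1.13, 0.57, 4.46, 1.66, -2.58):
u·v = (-1.67)·1.13 + (-4.24)·0.57 + (-4.92)·4.46 + 2.73·1.66 + (-4.46)·(-2.58) = (-1.8871) + (-2.4168) + (-21.9432) + 4.5318 + 11.5068 = -10.2085.
|u| = √((-1.67)² + (-4.24)² + (-4.92)² + 2.73² + (-4.46)²) = √(2.7889 + 17.9776 + 24.2064 + 7.4529 + 19.8916) = √72.3174, |v| = √(1.13² + 0.57² + 4.46² + 1.66² + (-2.58)²) = √(1.2769 + 0.3249 + 19.8916 + 2.7556 + 6.6564) = √30.9054.
cos θ = (u·v)/(|u||v|) = -10.2085/(√72.3174·√30.9054) ≈ -0.2159
Cosine distance = 1 - cos θ ≈ 1 - (-0.2159) = 1.2159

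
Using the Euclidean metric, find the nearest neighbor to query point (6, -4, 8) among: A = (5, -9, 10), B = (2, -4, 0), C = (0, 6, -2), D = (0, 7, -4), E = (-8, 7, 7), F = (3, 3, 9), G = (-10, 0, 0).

Distances: d(A) ≈ 5.4772, d(B) ≈ 8.9443, d(C) ≈ 15.3623, d(D) ≈ 17.3494, d(E) ≈ 17.8326, d(F) ≈ 7.6811, d(G) ≈ 18.3303. Nearest: A = (5, -9, 10) with distance 5.4772.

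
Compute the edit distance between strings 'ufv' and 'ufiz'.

Let D[i][j] be the edit distance between the first i characters of 'ufv' and the first j characters of 'ufiz', with D[i][0] = i, D[0][j] = j, and D[i][j] = D[i-1][j-1] if the characters match, else 1 + min(D[i-1][j], D[i][j-1], D[i-1][j-1]). Filling the table (rows: prefixes of 'ufv', columns: prefixes of 'ufiz'):
     ε  u  f  i  z
  ε  0  1  2  3  4
  u  1  0  1  2  3
  f  2  1  0  1  2
  v  3  2  1  1  2
The bottom-right entry gives D[3][4] = 2, so no sequence of fewer than 2 edits works. Backtracking through the table gives one optimal edit sequence (2 edits):
  ufv → ufiv (ins i @3)
  ufiv → ufiz (sub v→z @4)
Edit distance = 2.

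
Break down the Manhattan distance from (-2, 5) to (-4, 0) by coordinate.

Σ|x_i - y_i| = |-2 - (-4)| + |5 - 0| = 2 + 5 = 7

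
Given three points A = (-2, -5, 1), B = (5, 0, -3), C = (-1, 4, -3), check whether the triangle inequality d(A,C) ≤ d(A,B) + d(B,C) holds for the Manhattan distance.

d(A,B) = 7 + 5 + 4 = 16, d(B,C) = 6 + 4 + 0 = 10, d(A,C) = 1 + 9 + 4 = 14.
d(A,C) = 14 ≤ 16 + 10 = 26. Triangle inequality is satisfied.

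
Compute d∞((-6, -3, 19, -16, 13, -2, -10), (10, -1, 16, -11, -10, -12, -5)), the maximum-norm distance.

max(|x_i - y_i|) = max(|-6 - 10|, |-3 - (-1)|, |19 - 16|, |-16 - (-11)|, |13 - (-10)|, |-2 - (-12)|, |-10 - (-5)|) = max(16, 2, 3, 5, 23, 10, 5) = 23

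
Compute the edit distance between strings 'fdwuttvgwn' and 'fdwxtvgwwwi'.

Let D[i][j] be the edit distance between the first i characters of 'fdwuttvgwn' and the first j characters of 'fdwxtvgwwwi', with D[i][0] = i, D[0][j] = j, and D[i][j] = D[i-1][j-1] if the characters match, else 1 + min(D[i-1][j], D[i][j-1], D[i-1][j-1]). Filling the table (rows: prefixes of 'fdwuttvgwn', columns: prefixes of 'fdwxtvgwwwi'):
     ε  f  d  w  x  t  v  g  w  w  w  i
  ε  0  1  2  3  4  5  6  7  8  9 10 11
  f  1  0  1  2  3  4  5  6  7  8  9 10
  d  2  1  0  1  2  3  4  5  6  7  8  9
  w  3  2  1  0  1  2  3  4  5  6  7  8
  u  4  3  2  1  1  2  3  4  5  6  7  8
  t  5  4  3  2  2  1  2  3  4  5  6  7
  t  6  5  4  3  3  2  2  3  4  5  6  7
  v  7  6  5  4  4  3  2  3  4  5  6  7
  g  8  7  6  5  5  4  3  2  3  4  5  6
  w  9  8  7  6  6  5  4  3  2  3  4  5
  n 10  9  8  7  7  6  5  4  3  3  4  5
The bottom-right entry gives D[10][11] = 5, so no sequence of fewer than 5 edits works. Backtracking through the table gives one optimal edit sequence (5 edits):
  fdwuttvgwn → fdwttvgwn (del u @4)
  fdwttvgwn → fdwxtvgwn (sub t→x @4)
  fdwxtvgwn → fdwxtvgwwn (ins w @8)
  fdwxtvgwwn → fdwxtvgwwwn (ins w @9)
  fdwxtvgwwwn → fdwxtvgwwwi (sub n→i @11)
Edit distance = 5.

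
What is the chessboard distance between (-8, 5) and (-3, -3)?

max(|x_i - y_i|) = max(|-8 - (-3)|, |5 - (-3)|) = max(5, 8) = 8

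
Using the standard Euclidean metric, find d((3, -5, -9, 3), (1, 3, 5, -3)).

√(Σ(x_i - y_i)²) = √((3 - 1)² + (-5 - 3)² + (-9 - 5)² + (3 - (-3))²)
= √(2² + (-8)² + (-14)² + 6²) = √(4 + 64 + 196 + 36) = √300 ≈ 17.3205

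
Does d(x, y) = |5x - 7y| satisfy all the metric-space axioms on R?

No. d fails symmetry: d(4, 7) = |5·4 - 7·7| = |-29| = 29, but d(7, 4) = |5·7 - 7·4| = |7| = 7. Since 29 ≠ 7, d(x,y) ≠ d(y,x) in general.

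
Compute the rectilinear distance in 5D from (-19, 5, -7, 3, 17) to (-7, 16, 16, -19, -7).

Σ|x_i - y_i| = |-19 - (-7)| + |5 - 16| + |-7 - 16| + |3 - (-19)| + |17 - (-7)| = 12 + 11 + 23 + 22 + 24 = 92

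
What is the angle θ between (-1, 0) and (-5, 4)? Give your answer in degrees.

With u = (-1, 0), v = (-5, 4):
u·v = (-1)·(-5) + 0·4 = 5 + 0 = 5.
|u| = √((-1)² + 0²) = √1, |v| = √((-5)² + 4²) = √41, so |u||v| = √(1·41) = √41.
cos θ = (u·v)/(|u||v|) = 5/√41 ≈ 0.780869
θ = arccos(0.780869) ≈ 38.66°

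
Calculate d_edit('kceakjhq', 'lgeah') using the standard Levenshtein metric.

Let D[i][j] be the edit distance between the first i characters of 'kceakjhq' and the first j characters of 'lgeah', with D[i][0] = i, D[0][j] = j, and D[i][j] = D[i-1][j-1] if the characters match, else 1 + min(D[i-1][j], D[i][j-1], D[i-1][j-1]). Filling the table (rows: prefixes of 'kceakjhq', columns: prefixes of 'lgeah'):
     ε  l  g  e  a  h
  ε  0  1  2  3  4  5
  k  1  1  2  3  4  5
  c  2  2  2  3  4  5
  e  3  3  3  2  3  4
  a  4  4  4  3  2  3
  k  5  5  5  4  3  3
  j  6  6  6  5  4  4
  h  7  7  7  6  5  4
  q  8  8  8  7  6  5
The bottom-right entry gives D[8][5] = 5, so no sequence of fewer than 5 edits works. Backtracking through the table gives one optimal edit sequence (5 edits):
  kceakjhq → lceakjhq (sub k→l @1)
  lceakjhq → lgeakjhq (sub c→g @2)
  lgeakjhq → lgeajhq (del k @5)
  lgeajhq → lgeahq (del j @5)
  lgeahq → lgeah (del q @6)
Edit distance = 5.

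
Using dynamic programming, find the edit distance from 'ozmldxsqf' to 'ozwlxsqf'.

Let D[i][j] be the edit distance between the first i characters of 'ozmldxsqf' and the first j characters of 'ozwlxsqf', with D[i][0] = i, D[0][j] = j, and D[i][j] = D[i-1][j-1] if the characters match, else 1 + min(D[i-1][j], D[i][j-1], D[i-1][j-1]). Filling the table (rows: prefixes of 'ozmldxsqf', columns: prefixes of 'ozwlxsqf'):
     ε  o  z  w  l  x  s  q  f
  ε  0  1  2  3  4  5  6  7  8
  o  1  0  1  2  3  4  5  6  7
  z  2  1  0  1  2  3  4  5  6
  m  3  2  1  1  2  3  4  5  6
  l  4  3  2  2  1  2  3  4  5
  d  5  4  3  3  2  2  3  4  5
  x  6  5  4  4  3  2  3  4  5
  s  7  6  5  5  4  3  2  3  4
  q  8  7  6  6  5  4  3  2  3
  f  9  8  7  7  6  5  4  3  2
The bottom-right entry gives D[9][8] = 2, so no sequence of fewer than 2 edits works. Backtracking through the table gives one optimal edit sequence (2 edits):
  ozmldxsqf → ozwldxsqf (sub m→w @3)
  ozwldxsqf → ozwlxsqf (del d @5)
Edit distance = 2.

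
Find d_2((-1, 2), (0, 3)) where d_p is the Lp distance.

(Σ|x_i - y_i|^2)^(1/2) = (|-1 - 0|^2 + |2 - 3|^2)^(1/2)
= (1^2 + 1^2)^(1/2) = (1 + 1)^(1/2) = (2)^(1/2) ≈ 1.4142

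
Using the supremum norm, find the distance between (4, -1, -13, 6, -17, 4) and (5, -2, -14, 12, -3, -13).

max(|x_i - y_i|) = max(|4 - 5|, |-1 - (-2)|, |-13 - (-14)|, |6 - 12|, |-17 - (-3)|, |4 - (-13)|) = max(1, 1, 1, 6, 14, 17) = 17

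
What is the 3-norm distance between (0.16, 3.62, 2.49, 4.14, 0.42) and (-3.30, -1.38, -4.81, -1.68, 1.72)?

(Σ|x_i - y_i|^3)^(1/3) = (|0.16 - (-3.3)|^3 + |3.62 - (-1.38)|^3 + |2.49 - (-4.81)|^3 + |4.14 - (-1.68)|^3 + |0.42 - 1.72|^3)^(1/3)
= (3.46^3 + 5^3 + 7.3^3 + 5.82^3 + 1.3^3)^(1/3) ≈ (41.4217 + 125 + 389.017 + 197.1374 + 2.197)^(1/3) = (754.7731)^(1/3) ≈ 9.1048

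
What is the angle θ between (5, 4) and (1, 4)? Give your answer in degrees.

With u = (5, 4), v = (1, 4):
u·v = 5·1 + 4·4 = 5 + 16 = 21.
|u| = √(5² + 4²) = √41, |v| = √(1² + 4²) = √17, so |u||v| = √(41·17) = √697.
cos θ = (u·v)/(|u||v|) = 21/√697 ≈ 0.795432
θ = arccos(0.795432) ≈ 37.3°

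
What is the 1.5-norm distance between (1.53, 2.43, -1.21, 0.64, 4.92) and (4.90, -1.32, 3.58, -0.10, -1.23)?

(Σ|x_i - y_i|^1.5)^(1/1.5) = (|1.53 - 4.9|^1.5 + |2.43 - (-1.32)|^1.5 + |-1.21 - 3.58|^1.5 + |0.64 - (-0.1)|^1.5 + |4.92 - (-1.23)|^1.5)^(1/1.5)
= (3.37^1.5 + 3.75^1.5 + 4.79^1.5 + 0.74^1.5 + 6.15^1.5)^(1/1.5) ≈ (6.1865 + 7.2618 + 10.4834 + 0.6366 + 15.2515)^(1/1.5) = (39.8198)^(1/1.5) ≈ 11.6609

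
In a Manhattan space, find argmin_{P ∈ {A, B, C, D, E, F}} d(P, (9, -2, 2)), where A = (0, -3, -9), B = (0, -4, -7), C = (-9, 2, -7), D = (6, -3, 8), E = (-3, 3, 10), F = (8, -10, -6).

Distances: d(A) = 21, d(B) = 20, d(C) = 31, d(D) = 10, d(E) = 25, d(F) = 17. Nearest: D = (6, -3, 8) with distance 10.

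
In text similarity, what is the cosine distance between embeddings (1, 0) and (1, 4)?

With u = (1, 0), v = (1, 4):
u·v = 1·1 + 0·4 = 1 + 0 = 1.
|u| = √(1² + 0²) = √1, |v| = √(1² + 4²) = √17, so |u||v| = √(1·17) = √17.
cos θ = (u·v)/(|u||v|) = 1/√17 ≈ 0.2425
Cosine distance = 1 - cos θ ≈ 1 - 0.2425 = 0.7575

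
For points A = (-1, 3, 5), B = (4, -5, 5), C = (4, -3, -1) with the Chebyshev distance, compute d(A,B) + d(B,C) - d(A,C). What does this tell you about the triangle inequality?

d(A,B) = max(5, 8, 0) = 8, d(B,C) = max(0, 2, 6) = 6, d(A,C) = max(5, 6, 6) = 6.
d(A,B) + d(B,C) - d(A,C) = 8 + 6 - 6 = 14 - 6 = 8. This is ≥ 0, so the triangle inequality holds for these points.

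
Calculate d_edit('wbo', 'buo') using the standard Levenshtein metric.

Let D[i][j] be the edit distance between the first i characters of 'wbo' and the first j characters of 'buo', with D[i][0] = i, D[0][j] = j, and D[i][j] = D[i-1][j-1] if the characters match, else 1 + min(D[i-1][j], D[i][j-1], D[i-1][j-1]). Filling the table (rows: prefixes of 'wbo', columns: prefixes of 'buo'):
     ε  b  u  o
  ε  0  1  2  3
  w  1  1  2  3
  b  2  1  2  3
  o  3  2  2  2
The bottom-right entry gives D[3][3] = 2, so no sequence of fewer than 2 edits works. Backtracking through the table gives one optimal edit sequence (2 edits):
  wbo → bbo (sub w→b @1)
  bbo → buo (sub b→u @2)
Edit distance = 2.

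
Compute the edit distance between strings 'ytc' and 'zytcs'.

Let D[i][j] be the edit distance between the first i characters of 'ytc' and the first j characters of 'zytcs', with D[i][0] = i, D[0][j] = j, and D[i][j] = D[i-1][j-1] if the characters match, else 1 + min(D[i-1][j], D[i][j-1], D[i-1][j-1]). Filling the table (rows: prefixes of 'ytc', columns: prefixes of 'zytcs'):
     ε  z  y  t  c  s
  ε  0  1  2  3  4  5
  y  1  1  1  2  3  4
  t  2  2  2  1  2  3
  c  3  3  3  2  1  2
The bottom-right entry gives D[3][5] = 2, so no sequence of fewer than 2 edits works. Backtracking through the table gives one optimal edit sequence (2 edits):
  ytc → zytc (ins z @1)
  zytc → zytcs (ins s @5)
Edit distance = 2.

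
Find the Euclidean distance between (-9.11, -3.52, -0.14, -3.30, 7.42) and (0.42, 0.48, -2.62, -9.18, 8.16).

√(Σ(x_i - y_i)²) = √((-9.11 - 0.42)² + (-3.52 - 0.48)² + (-0.14 - (-2.62))² + (-3.3 - (-9.18))² + (7.42 - 8.16)²)
= √((-9.53)² + (-4)² + 2.48² + 5.88² + (-0.74)²) = √(90.8209 + 16 + 6.1504 + 34.5744 + 0.5476) = √148.0933 ≈ 12.1694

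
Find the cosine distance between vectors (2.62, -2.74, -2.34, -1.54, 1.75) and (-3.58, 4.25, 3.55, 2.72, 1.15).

With u = (2.62, -2.74, -2.34, -1.54, 1.75), v = (-3.58, 4.25, 3.55, 2.72, 1.15):
u·v = 2.62·(-3.58) + (-2.74)·4.25 + (-2.34)·3.55 + (-1.54)·2.72 + 1.75·1.15 = (-9.3796) + (-11.645) + (-8.307) + (-4.1888) + 2.0125 = -31.5079.
|u| = √(2.62² + (-2.74)² + (-2.34)² + (-1.54)² + 1.75²) = √(6.8644 + 7.5076 + 5.4756 + 2.3716 + 3.0625) = √25.2817, |v| = √((-3.58)² + 4.25² + 3.55² + 2.72² + 1.15²) = √(12.8164 + 18.0625 + 12.6025 + 7.3984 + 1.3225) = √52.2023.
cos θ = (u·v)/(|u||v|) = -31.5079/(√25.2817·√52.2023) ≈ -0.8673
Cosine distance = 1 - cos θ ≈ 1 - (-0.8673) = 1.8673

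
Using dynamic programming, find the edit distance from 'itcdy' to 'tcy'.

Let D[i][j] be the edit distance between the first i characters of 'itcdy' and the first j characters of 'tcy', with D[i][0] = i, D[0][j] = j, and D[i][j] = D[i-1][j-1] if the characters match, else 1 + min(D[i-1][j], D[i][j-1], D[i-1][j-1]). Filling the table (rows: prefixes of 'itcdy', columns: prefixes of 'tcy'):
     ε  t  c  y
  ε  0  1  2  3
  i  1  1  2  3
  t  2  1  2  3
  c  3  2  1  2
  d  4  3  2  2
  y  5  4  3  2
The bottom-right entry gives D[5][3] = 2, so no sequence of fewer than 2 edits works. Backtracking through the table gives one optimal edit sequence (2 edits):
  itcdy → tcdy (del i @1)
  tcdy → tcy (del d @3)
Edit distance = 2.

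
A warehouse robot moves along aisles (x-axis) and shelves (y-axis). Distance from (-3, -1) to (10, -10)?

Σ|x_i - y_i| = |-3 - 10| + |-1 - (-10)| = 13 + 9 = 22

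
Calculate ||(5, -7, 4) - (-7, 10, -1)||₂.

√(Σ(x_i - y_i)²) = √((5 - (-7))² + (-7 - 10)² + (4 - (-1))²)
= √(12² + (-17)² + 5²) = √(144 + 289 + 25) = √458 ≈ 21.4009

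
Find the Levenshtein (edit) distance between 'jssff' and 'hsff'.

Let D[i][j] be the edit distance between the first i characters of 'jssff' and the first j characters of 'hsff', with D[i][0] = i, D[0][j] = j, and D[i][j] = D[i-1][j-1] if the characters match, else 1 + min(D[i-1][j], D[i][j-1], D[i-1][j-1]). Filling the table (rows: prefixes of 'jssff', columns: prefixes of 'hsff'):
     ε  h  s  f  f
  ε  0  1  2  3  4
  j  1  1  2  3  4
  s  2  2  1  2  3
  s  3  3  2  2  3
  f  4  4  3  2  2
  f  5  5  4  3  2
The bottom-right entry gives D[5][4] = 2, so no sequence of fewer than 2 edits works. Backtracking through the table gives one optimal edit sequence (2 edits):
  jssff → ssff (del j @1)
  ssff → hsff (sub s→h @1)
Edit distance = 2.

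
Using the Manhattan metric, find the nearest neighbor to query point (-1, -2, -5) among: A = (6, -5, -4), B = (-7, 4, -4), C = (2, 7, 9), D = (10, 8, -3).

Distances: d(A) = 11, d(B) = 13, d(C) = 26, d(D) = 23. Nearest: A = (6, -5, -4) with distance 11.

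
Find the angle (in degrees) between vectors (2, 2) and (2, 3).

With u = (2, 2), v = (2, 3):
u·v = 2·2 + 2·3 = 4 + 6 = 10.
|u| = √(2² + 2²) = √8, |v| = √(2² + 3²) = √13, so |u||v| = √(8·13) = √104.
cos θ = (u·v)/(|u||v|) = 10/√104 ≈ 0.980581
θ = arccos(0.980581) ≈ 11.31°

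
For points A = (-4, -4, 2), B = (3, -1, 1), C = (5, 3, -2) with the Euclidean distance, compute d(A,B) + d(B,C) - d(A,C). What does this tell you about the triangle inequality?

d(A,B) = √(7² + 3² + 1²) = √59 ≈ 7.6811, d(B,C) = √(2² + 4² + 3²) = √29 ≈ 5.3852, d(A,C) = √(9² + 7² + 4²) = √146 ≈ 12.083.
d(A,B) + d(B,C) - d(A,C) = 7.6811 + 5.3852 - 12.083 = 13.0663 - 12.083 = 0.9833 (to 4 decimal places). This is ≥ 0, so the triangle inequality holds for these points.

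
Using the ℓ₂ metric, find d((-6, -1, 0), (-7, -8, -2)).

√(Σ(x_i - y_i)²) = √((-6 - (-7))² + (-1 - (-8))² + (0 - (-2))²)
= √(1² + 7² + 2²) = √(1 + 49 + 4) = √54 ≈ 7.3485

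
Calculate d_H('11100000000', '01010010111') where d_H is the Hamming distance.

Differing positions: 1, 3, 4, 7, 9, 10, 11. Hamming distance = 7.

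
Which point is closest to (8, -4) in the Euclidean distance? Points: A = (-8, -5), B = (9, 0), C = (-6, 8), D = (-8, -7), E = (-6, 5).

Distances: d(A) ≈ 16.0312, d(B) ≈ 4.1231, d(C) ≈ 18.4391, d(D) ≈ 16.2788, d(E) ≈ 16.6433. Nearest: B = (9, 0) with distance 4.1231.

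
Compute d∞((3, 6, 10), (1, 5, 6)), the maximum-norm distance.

max(|x_i - y_i|) = max(|3 - 1|, |6 - 5|, |10 - 6|) = max(2, 1, 4) = 4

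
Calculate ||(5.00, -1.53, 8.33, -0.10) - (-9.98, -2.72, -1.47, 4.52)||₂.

√(Σ(x_i - y_i)²) = √((5 - (-9.98))² + (-1.53 - (-2.72))² + (8.33 - (-1.47))² + (-0.1 - 4.52)²)
= √(14.98² + 1.19² + 9.8² + (-4.62)²) = √(224.4004 + 1.4161 + 96.04 + 21.3444) = √343.2009 ≈ 18.5257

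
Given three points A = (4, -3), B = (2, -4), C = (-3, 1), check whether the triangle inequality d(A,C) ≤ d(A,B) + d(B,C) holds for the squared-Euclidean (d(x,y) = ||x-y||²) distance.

d(A,B) = 2² + 1² = 5, d(B,C) = 5² + 5² = 50, d(A,C) = 7² + 4² = 65.
d(A,C) = 65 > 5 + 50 = 55. Triangle inequality is VIOLATED. (Squared-Euclidean is not a metric — this is a counterexample.)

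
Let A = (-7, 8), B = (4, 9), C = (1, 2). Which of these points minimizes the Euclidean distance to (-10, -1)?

Distances: d(A) ≈ 9.4868, d(B) ≈ 17.2047, d(C) ≈ 11.4018. Nearest: A = (-7, 8) with distance 9.4868.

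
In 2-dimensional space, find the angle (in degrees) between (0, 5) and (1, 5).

With u = (0, 5), v = (1, 5):
u·v = 0·1 + 5·5 = 0 + 25 = 25.
|u| = √(0² + 5²) = √25, |v| = √(1² + 5²) = √26, so |u||v| = √(25·26) = √650.
cos θ = (u·v)/(|u||v|) = 25/√650 ≈ 0.980581
θ = arccos(0.980581) ≈ 11.31°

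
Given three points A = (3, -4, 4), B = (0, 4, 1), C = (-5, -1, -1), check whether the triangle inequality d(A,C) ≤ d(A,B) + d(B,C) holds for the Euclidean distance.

d(A,B) = √(3² + 8² + 3²) = √82 ≈ 9.0554, d(B,C) = √(5² + 5² + 2²) = √54 ≈ 7.3485, d(A,C) = √(8² + 3² + 5²) = √98 ≈ 9.8995.
d(A,C) ≈ 9.8995 ≤ 9.0554 + 7.3485 = 16.4039. Triangle inequality is satisfied.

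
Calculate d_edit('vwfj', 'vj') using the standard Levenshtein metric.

Let D[i][j] be the edit distance between the first i characters of 'vwfj' and the first j characters of 'vj', with D[i][0] = i, D[0][j] = j, and D[i][j] = D[i-1][j-1] if the characters match, else 1 + min(D[i-1][j], D[i][j-1], D[i-1][j-1]). Filling the table (rows: prefixes of 'vwfj', columns: prefixes of 'vj'):
     ε  v  j
  ε  0  1  2
  v  1  0  1
  w  2  1  1
  f  3  2  2
  j  4  3  2
The bottom-right entry gives D[4][2] = 2, so no sequence of fewer than 2 edits works. Backtracking through the table gives one optimal edit sequence (2 edits):
  vwfj → vfj (del w @2)
  vfj → vj (del f @2)
Edit distance = 2.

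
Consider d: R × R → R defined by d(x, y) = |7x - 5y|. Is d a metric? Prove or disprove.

No. d fails symmetry: d(8, 4) = |7·8 - 5·4| = |36| = 36, but d(4, 8) = |7·4 - 5·8| = |-12| = 12. Since 36 ≠ 12, d(x,y) ≠ d(y,x) in general.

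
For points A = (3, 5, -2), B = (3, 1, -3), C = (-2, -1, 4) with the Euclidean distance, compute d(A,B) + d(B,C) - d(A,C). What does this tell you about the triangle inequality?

d(A,B) = √(0² + 4² + 1²) = √17 ≈ 4.1231, d(B,C) = √(5² + 2² + 7²) = √78 ≈ 8.8318, d(A,C) = √(5² + 6² + 6²) = √97 ≈ 9.8489.
d(A,B) + d(B,C) - d(A,C) = 4.1231 + 8.8318 - 9.8489 = 12.9549 - 9.8489 = 3.106 (to 4 decimal places). This is ≥ 0, so the triangle inequality holds for these points.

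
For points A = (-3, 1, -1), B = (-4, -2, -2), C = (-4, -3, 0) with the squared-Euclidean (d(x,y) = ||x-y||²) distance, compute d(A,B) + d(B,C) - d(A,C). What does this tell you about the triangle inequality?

d(A,B) = 1² + 3² + 1² = 11, d(B,C) = 0² + 1² + 2² = 5, d(A,C) = 1² + 4² + 1² = 18.
d(A,B) + d(B,C) - d(A,C) = 11 + 5 - 18 = 16 - 18 = -2. This is < 0, so the triangle inequality FAILS for these points (squared-Euclidean is not a metric).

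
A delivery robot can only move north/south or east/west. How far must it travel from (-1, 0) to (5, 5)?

Σ|x_i - y_i| = |-1 - 5| + |0 - 5| = 6 + 5 = 11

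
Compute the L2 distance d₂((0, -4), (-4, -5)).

√(Σ(x_i - y_i)²) = √((0 - (-4))² + (-4 - (-5))²)
= √(4² + 1²) = √(16 + 1) = √17 ≈ 4.1231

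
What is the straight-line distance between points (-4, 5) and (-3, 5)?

√(Σ(x_i - y_i)²) = √((-4 - (-3))² + (5 - 5)²)
= √((-1)² + 0²) = √(1 + 0) = √1 = 1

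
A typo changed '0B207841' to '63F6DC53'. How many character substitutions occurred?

Differing positions: 1, 2, 3, 4, 5, 6, 7, 8. Hamming distance = 8.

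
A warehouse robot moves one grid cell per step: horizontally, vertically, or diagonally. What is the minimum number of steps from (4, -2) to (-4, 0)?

max(|x_i - y_i|) = max(|4 - (-4)|, |-2 - 0|) = max(8, 2) = 8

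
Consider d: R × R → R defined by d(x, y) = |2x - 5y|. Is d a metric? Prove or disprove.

No. d fails symmetry: d(4, 9) = |2·4 - 5·9| = |-37| = 37, but d(9, 4) = |2·9 - 5·4| = |-2| = 2. Since 37 ≠ 2, d(x,y) ≠ d(y,x) in general.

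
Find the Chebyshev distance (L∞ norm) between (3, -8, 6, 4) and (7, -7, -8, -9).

max(|x_i - y_i|) = max(|3 - 7|, |-8 - (-7)|, |6 - (-8)|, |4 - (-9)|) = max(4, 1, 14, 13) = 14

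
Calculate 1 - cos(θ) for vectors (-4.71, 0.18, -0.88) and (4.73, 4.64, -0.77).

With u = (-4.71, 0.18, -0.88), v = (4.73, 4.64, -0.77):
u·v = (-4.71)·4.73 + 0.18·4.64 + (-0.88)·(-0.77) = (-22.2783) + 0.8352 + 0.6776 = -20.7655.
|u| = √((-4.71)² + 0.18² + (-0.88)²) = √(22.1841 + 0.0324 + 0.7744) = √22.9909, |v| = √(4.73² + 4.64² + (-0.77)²) = √(22.3729 + 21.5296 + 0.5929) = √44.4954.
cos θ = (u·v)/(|u||v|) = -20.7655/(√22.9909·√44.4954) ≈ -0.6492
Cosine distance = 1 - cos θ ≈ 1 - (-0.6492) = 1.6492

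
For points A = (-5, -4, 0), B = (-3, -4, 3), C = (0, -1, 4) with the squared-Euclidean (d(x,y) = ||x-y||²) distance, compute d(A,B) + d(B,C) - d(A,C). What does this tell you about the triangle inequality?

d(A,B) = 2² + 0² + 3² = 13, d(B,C) = 3² + 3² + 1² = 19, d(A,C) = 5² + 3² + 4² = 50.
d(A,B) + d(B,C) - d(A,C) = 13 + 19 - 50 = 32 - 50 = -18. This is < 0, so the triangle inequality FAILS for these points (squared-Euclidean is not a metric).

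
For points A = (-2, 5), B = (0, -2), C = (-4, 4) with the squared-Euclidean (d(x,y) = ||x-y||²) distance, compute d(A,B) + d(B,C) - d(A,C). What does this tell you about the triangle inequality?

d(A,B) = 2² + 7² = 53, d(B,C) = 4² + 6² = 52, d(A,C) = 2² + 1² = 5.
d(A,B) + d(B,C) - d(A,C) = 53 + 52 - 5 = 105 - 5 = 100. This is ≥ 0, so the triangle inequality holds for these points.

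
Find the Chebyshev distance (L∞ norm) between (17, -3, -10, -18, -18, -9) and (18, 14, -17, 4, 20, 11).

max(|x_i - y_i|) = max(|17 - 18|, |-3 - 14|, |-10 - (-17)|, |-18 - 4|, |-18 - 20|, |-9 - 11|) = max(1, 17, 7, 22, 38, 20) = 38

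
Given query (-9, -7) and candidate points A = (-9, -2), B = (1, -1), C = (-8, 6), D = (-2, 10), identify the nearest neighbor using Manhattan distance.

Distances: d(A) = 5, d(B) = 16, d(C) = 14, d(D) = 24. Nearest: A = (-9, -2) with distance 5.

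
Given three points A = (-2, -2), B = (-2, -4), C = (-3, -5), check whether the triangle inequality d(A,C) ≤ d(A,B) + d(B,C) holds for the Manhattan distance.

d(A,B) = 0 + 2 = 2, d(B,C) = 1 + 1 = 2, d(A,C) = 1 + 3 = 4.
d(A,C) = 4 ≤ 2 + 2 = 4. Triangle inequality is satisfied.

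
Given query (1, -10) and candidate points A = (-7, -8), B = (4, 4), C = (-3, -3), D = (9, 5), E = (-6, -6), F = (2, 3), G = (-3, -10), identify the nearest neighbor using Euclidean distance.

Distances: d(A) ≈ 8.2462, d(B) ≈ 14.3178, d(C) ≈ 8.0623, d(D) = 17, d(E) ≈ 8.0623, d(F) ≈ 13.0384, d(G) = 4. Nearest: G = (-3, -10) with distance 4.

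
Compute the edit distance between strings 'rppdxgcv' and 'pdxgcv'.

Let D[i][j] be the edit distance between the first i characters of 'rppdxgcv' and the first j characters of 'pdxgcv', with D[i][0] = i, D[0][j] = j, and D[i][j] = D[i-1][j-1] if the characters match, else 1 + min(D[i-1][j], D[i][j-1], D[i-1][j-1]). Filling the table (rows: prefixes of 'rppdxgcv', columns: prefixes of 'pdxgcv'):
     ε  p  d  x  g  c  v
  ε  0  1  2  3  4  5  6
  r  1  1  2  3  4  5  6
  p  2  1  2  3  4  5  6
  p  3  2  2  3  4  5  6
  d  4  3  2  3  4  5  6
  x  5  4  3  2  3  4  5
  g  6  5  4  3  2  3  4
  c  7  6  5  4  3  2  3
  v  8  7  6  5  4  3  2
The bottom-right entry gives D[8][6] = 2, so no sequence of fewer than 2 edits works. Backtracking through the table gives one optimal edit sequence (2 edits):
  rppdxgcv → ppdxgcv (del r @1)
  ppdxgcv → pdxgcv (del p @1)
Edit distance = 2.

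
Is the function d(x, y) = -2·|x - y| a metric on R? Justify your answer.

No. With c = -2 < 0, d fails non-negativity: d(6, 13) = -2·|6 - 13| = -2·7 = -14 < 0.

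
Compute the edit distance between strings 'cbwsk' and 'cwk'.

Let D[i][j] be the edit distance between the first i characters of 'cbwsk' and the first j characters of 'cwk', with D[i][0] = i, D[0][j] = j, and D[i][j] = D[i-1][j-1] if the characters match, else 1 + min(D[i-1][j], D[i][j-1], D[i-1][j-1]). Filling the table (rows: prefixes of 'cbwsk', columns: prefixes of 'cwk'):
     ε  c  w  k
  ε  0  1  2  3
  c  1  0  1  2
  b  2  1  1  2
  w  3  2  1  2
  s  4  3  2  2
  k  5  4  3  2
The bottom-right entry gives D[5][3] = 2, so no sequence of fewer than 2 edits works. Backtracking through the table gives one optimal edit sequence (2 edits):
  cbwsk → cwsk (del b @2)
  cwsk → cwk (del s @3)
Edit distance = 2.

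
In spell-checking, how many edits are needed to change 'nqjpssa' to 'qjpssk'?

Let D[i][j] be the edit distance between the first i characters of 'nqjpssa' and the first j characters of 'qjpssk', with D[i][0] = i, D[0][j] = j, and D[i][j] = D[i-1][j-1] if the characters match, else 1 + min(D[i-1][j], D[i][j-1], D[i-1][j-1]). Filling the table (rows: prefixes of 'nqjpssa', columns: prefixes of 'qjpssk'):
     ε  q  j  p  s  s  k
  ε  0  1  2  3  4  5  6
  n  1  1  2  3  4  5  6
  q  2  1  2  3  4  5  6
  j  3  2  1  2  3  4  5
  p  4  3  2  1  2  3  4
  s  5  4  3  2  1  2  3
  s  6  5  4  3  2  1  2
  a  7  6  5  4  3  2  2
The bottom-right entry gives D[7][6] = 2, so no sequence of fewer than 2 edits works. Backtracking through the table gives one optimal edit sequence (2 edits):
  nqjpssa → qjpssa (del n @1)
  qjpssa → qjpssk (sub a→k @6)
Edit distance = 2.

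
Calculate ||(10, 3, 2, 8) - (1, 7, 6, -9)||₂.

√(Σ(x_i - y_i)²) = √((10 - 1)² + (3 - 7)² + (2 - 6)² + (8 - (-9))²)
= √(9² + (-4)² + (-4)² + 17²) = √(81 + 16 + 16 + 289) = √402 ≈ 20.0499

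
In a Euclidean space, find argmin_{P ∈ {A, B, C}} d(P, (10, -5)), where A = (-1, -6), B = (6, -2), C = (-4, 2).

Distances: d(A) ≈ 11.0454, d(B) = 5, d(C) ≈ 15.6525. Nearest: B = (6, -2) with distance 5.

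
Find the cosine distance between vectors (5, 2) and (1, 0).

With u = (5, 2), v = (1, 0):
u·v = 5·1 + 2·0 = 5 + 0 = 5.
|u| = √(5² + 2²) = √29, |v| = √(1² + 0²) = √1, so |u||v| = √(29·1) = √29.
cos θ = (u·v)/(|u||v|) = 5/√29 ≈ 0.9285
Cosine distance = 1 - cos θ ≈ 1 - 0.9285 = 0.0715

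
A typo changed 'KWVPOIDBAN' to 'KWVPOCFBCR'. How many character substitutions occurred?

Differing positions: 6, 7, 9, 10. Hamming distance = 4.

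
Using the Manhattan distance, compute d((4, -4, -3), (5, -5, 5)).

Σ|x_i - y_i| = |4 - 5| + |-4 - (-5)| + |-3 - 5| = 1 + 1 + 8 = 10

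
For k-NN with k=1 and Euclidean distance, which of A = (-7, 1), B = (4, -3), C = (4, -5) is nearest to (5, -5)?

Distances: d(A) ≈ 13.4164, d(B) ≈ 2.2361, d(C) = 1. Nearest: C = (4, -5) with distance 1.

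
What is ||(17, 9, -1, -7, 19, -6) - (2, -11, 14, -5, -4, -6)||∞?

max(|x_i - y_i|) = max(|17 - 2|, |9 - (-11)|, |-1 - 14|, |-7 - (-5)|, |19 - (-4)|, |-6 - (-6)|) = max(15, 20, 15, 2, 23, 0) = 23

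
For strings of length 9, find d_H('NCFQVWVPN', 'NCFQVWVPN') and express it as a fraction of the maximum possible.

Differing positions: none. Hamming distance = 0. The maximum possible Hamming distance for length-9 strings is 9, so d_H/9 = 0/9 = 0.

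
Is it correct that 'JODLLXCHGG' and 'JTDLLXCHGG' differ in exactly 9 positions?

Differing positions: 2. Hamming distance = 1, so the claim that d_H = 9 is false.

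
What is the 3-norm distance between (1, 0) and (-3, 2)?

(Σ|x_i - y_i|^3)^(1/3) = (|1 - (-3)|^3 + |0 - 2|^3)^(1/3)
= (4^3 + 2^3)^(1/3) = (64 + 8)^(1/3) = (72)^(1/3) ≈ 4.1602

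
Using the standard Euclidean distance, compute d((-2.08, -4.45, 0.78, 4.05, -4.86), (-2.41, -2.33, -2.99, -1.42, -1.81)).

(Σ|x_i - y_i|^2)^(1/2) = (|-2.08 - (-2.41)|^2 + |-4.45 - (-2.33)|^2 + |0.78 - (-2.99)|^2 + |4.05 - (-1.42)|^2 + |-4.86 - (-1.81)|^2)^(1/2)
= (0.33^2 + 2.12^2 + 3.77^2 + 5.47^2 + 3.05^2)^(1/2) = (0.1089 + 4.4944 + 14.2129 + 29.9209 + 9.3025)^(1/2) = (58.0396)^(1/2) ≈ 7.6184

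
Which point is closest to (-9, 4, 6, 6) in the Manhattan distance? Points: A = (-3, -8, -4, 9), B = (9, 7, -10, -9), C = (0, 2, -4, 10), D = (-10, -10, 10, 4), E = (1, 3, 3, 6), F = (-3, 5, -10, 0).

Distances: d(A) = 31, d(B) = 52, d(C) = 25, d(D) = 21, d(E) = 14, d(F) = 29. Nearest: E = (1, 3, 3, 6) with distance 14.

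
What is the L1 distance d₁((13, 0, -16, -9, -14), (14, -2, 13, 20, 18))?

Σ|x_i - y_i| = |13 - 14| + |0 - (-2)| + |-16 - 13| + |-9 - 20| + |-14 - 18| = 1 + 2 + 29 + 29 + 32 = 93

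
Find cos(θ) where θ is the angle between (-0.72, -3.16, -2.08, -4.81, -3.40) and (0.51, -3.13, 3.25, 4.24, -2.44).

With u = (-0.72, -3.16, -2.08, -4.81, -3.40), v = (0.51, -3.13, 3.25, 4.24, -2.44):
u·v = (-0.72)·0.51 + (-3.16)·(-3.13) + (-2.08)·3.25 + (-4.81)·4.24 + (-3.4)·(-2.44) = (-0.3672) + 9.8908 + (-6.76) + (-20.3944) + 8.296 = -9.3348.
|u| = √((-0.72)² + (-3.16)² + (-2.08)² + (-4.81)² + (-3.4)²) = √(0.5184 + 9.9856 + 4.3264 + 23.1361 + 11.56) = √49.5265, |v| = √(0.51² + (-3.13)² + 3.25² + 4.24² + (-2.44)²) = √(0.2601 + 9.7969 + 10.5625 + 17.9776 + 5.9536) = √44.5507.
cos θ = (u·v)/(|u||v|) = -9.3348/(√49.5265·√44.5507) ≈ -0.1987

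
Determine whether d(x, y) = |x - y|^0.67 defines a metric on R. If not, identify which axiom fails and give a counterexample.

Yes. With 0 < p = 0.67 ≤ 1, d(x,y) = |x-y|^0.67 is a metric on R. Non-negativity and symmetry are immediate; |x-y|^0.67 = 0 ⟺ |x-y| = 0 ⟺ x = y. For the triangle inequality, the function t ↦ t^0.67 is subadditive on [0,∞) when p ≤ 1, so |x-z|^0.67 ≤ (|x-y| + |y-z|)^0.67 ≤ |x-y|^0.67 + |y-z|^0.67.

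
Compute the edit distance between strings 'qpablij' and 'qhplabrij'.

Let D[i][j] be the edit distance between the first i characters of 'qpablij' and the first j characters of 'qhplabrij', with D[i][0] = i, D[0][j] = j, and D[i][j] = D[i-1][j-1] if the characters match, else 1 + min(D[i-1][j], D[i][j-1], D[i-1][j-1]). Filling the table (rows: prefixes of 'qpablij', columns: prefixes of 'qhplabrij'):
     ε  q  h  p  l  a  b  r  i  j
  ε  0  1  2  3  4  5  6  7  8  9
  q  1  0  1  2  3  4  5  6  7  8
  p  2  1  1  1  2  3  4  5  6  7
  a  3  2  2  2  2  2  3  4  5  6
  b  4  3  3  3  3  3  2  3  4  5
  l  5  4  4  4  3  4  3  3  4  5
  i  6  5  5  5  4  4  4  4  3  4
  j  7  6  6  6  5  5  5  5  4  3
The bottom-right entry gives D[7][9] = 3, so no sequence of fewer than 3 edits works. Backtracking through the table gives one optimal edit sequence (3 edits):
  qpablij → qhpablij (ins h @2)
  qhpablij → qhplablij (ins l @4)
  qhplablij → qhplabrij (sub l→r @7)
Edit distance = 3.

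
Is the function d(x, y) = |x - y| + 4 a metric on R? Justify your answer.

No. d fails identity of indiscernibles (specifically d(x,x) = 0): d(5, 5) = |5 - 5| + 4 = 0 + 4 = 4 ≠ 0.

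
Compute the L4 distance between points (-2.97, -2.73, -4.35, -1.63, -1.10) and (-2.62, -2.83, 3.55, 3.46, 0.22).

(Σ|x_i - y_i|^4)^(1/4) = (|-2.97 - (-2.62)|^4 + |-2.73 - (-2.83)|^4 + |-4.35 - 3.55|^4 + |-1.63 - 3.46|^4 + |-1.1 - 0.22|^4)^(1/4)
= (0.35^4 + 0.1^4 + 7.9^4 + 5.09^4 + 1.32^4)^(1/4) ≈ (0.015 + 0.0001 + 3895.0081 + 671.2296 + 3.036)^(1/4) = (4569.2888)^(1/4) ≈ 8.2217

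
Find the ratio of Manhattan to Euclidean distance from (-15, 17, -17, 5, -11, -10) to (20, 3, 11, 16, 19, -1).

L1 = |-15 - 20| + |17 - 3| + |-17 - 11| + |5 - 16| + |-11 - 19| + |-10 - (-1)| = 35 + 14 + 28 + 11 + 30 + 9 = 127
L2 = √(35² + 14² + 28² + 11² + 30² + 9²) = √3307 ≈ 57.5065
L1 ≥ L2 always (equality iff movement is along one axis); L1 > L2 here.
Ratio L1/L2 = 127/√3307 ≈ 2.2084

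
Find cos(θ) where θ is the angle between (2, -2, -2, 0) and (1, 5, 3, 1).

With u = (2, -2, -2, 0), v = (1, 5, 3, 1):
u·v = 2·1 + (-2)·5 + (-2)·3 + 0·1 = 2 + (-10) + (-6) + 0 = -14.
|u| = √(2² + (-2)² + (-2)² + 0²) = √12, |v| = √(1² + 5² + 3² + 1²) = √36, so |u||v| = √(12·36) = √432.
cos θ = (u·v)/(|u||v|) = -14/√432 ≈ -0.6736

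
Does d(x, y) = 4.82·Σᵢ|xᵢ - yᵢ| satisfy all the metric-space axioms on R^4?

Yes. The L1 (Manhattan) norm induces a metric on R^4, and multiplying a metric by a positive constant 4.82 > 0 preserves all four axioms: non-negativity (4.82·||x-y|| ≥ 0), identity (4.82·||x-y|| = 0 ⟺ ||x-y|| = 0 ⟺ x = y), symmetry (||x-y|| = ||y-x||), and the triangle inequality (4.82·||x-z|| ≤ 4.82·||x-y|| + 4.82·||y-z||). So d is a metric.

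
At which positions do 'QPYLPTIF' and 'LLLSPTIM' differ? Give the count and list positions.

Differing positions: 1, 2, 3, 4, 8. Hamming distance = 5.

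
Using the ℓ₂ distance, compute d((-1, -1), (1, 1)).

(Σ|x_i - y_i|^2)^(1/2) = (|-1 - 1|^2 + |-1 - 1|^2)^(1/2)
= (2^2 + 2^2)^(1/2) = (4 + 4)^(1/2) = (8)^(1/2) ≈ 2.8284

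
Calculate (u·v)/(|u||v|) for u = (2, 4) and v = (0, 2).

With u = (2, 4), v = (0, 2):
u·v = 2·0 + 4·2 = 0 + 8 = 8.
|u| = √(2² + 4²) = √20, |v| = √(0² + 2²) = √4, so |u||v| = √(20·4) = √80.
cos θ = (u·v)/(|u||v|) = 8/√80 ≈ 0.8944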